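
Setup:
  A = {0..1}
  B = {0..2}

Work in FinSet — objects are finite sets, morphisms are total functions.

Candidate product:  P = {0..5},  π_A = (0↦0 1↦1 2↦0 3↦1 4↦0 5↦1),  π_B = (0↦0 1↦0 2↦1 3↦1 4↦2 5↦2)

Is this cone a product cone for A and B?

Answer: VALID PRODUCT

Derivation:
|A|·|B| = 2·3 = 6;  |P| = 6
Check the pairing map k ↦ (π_A(k), π_B(k)):
  0 ↦ (0,0)
  1 ↦ (1,0)
  2 ↦ (0,1)
  3 ↦ (1,1)
  4 ↦ (0,2)
  5 ↦ (1,2)
distinct pairs in image: 6 / 6 needed
  → bijection onto A×B; projections well-typed.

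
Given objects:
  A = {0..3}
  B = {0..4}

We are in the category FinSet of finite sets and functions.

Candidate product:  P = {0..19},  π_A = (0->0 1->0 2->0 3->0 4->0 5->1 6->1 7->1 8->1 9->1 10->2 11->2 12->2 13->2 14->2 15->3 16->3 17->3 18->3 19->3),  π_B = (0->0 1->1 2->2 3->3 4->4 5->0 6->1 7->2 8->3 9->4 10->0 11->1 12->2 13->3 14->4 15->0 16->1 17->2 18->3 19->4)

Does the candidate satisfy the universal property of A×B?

|A|·|B| = 4·5 = 20;  |P| = 20
Check the pairing map k ↦ (π_A(k), π_B(k)):
  0 -> (0,0)
  1 -> (0,1)
  2 -> (0,2)
  3 -> (0,3)
  4 -> (0,4)
  5 -> (1,0)
  6 -> (1,1)
  7 -> (1,2)
  8 -> (1,3)
  9 -> (1,4)
  10 -> (2,0)
  11 -> (2,1)
  12 -> (2,2)
  13 -> (2,3)
  14 -> (2,4)
  15 -> (3,0)
  16 -> (3,1)
  17 -> (3,2)
  18 -> (3,3)
  19 -> (3,4)
distinct pairs in image: 20 / 20 needed
  → bijection onto A×B; projections well-typed.

Answer: VALID PRODUCT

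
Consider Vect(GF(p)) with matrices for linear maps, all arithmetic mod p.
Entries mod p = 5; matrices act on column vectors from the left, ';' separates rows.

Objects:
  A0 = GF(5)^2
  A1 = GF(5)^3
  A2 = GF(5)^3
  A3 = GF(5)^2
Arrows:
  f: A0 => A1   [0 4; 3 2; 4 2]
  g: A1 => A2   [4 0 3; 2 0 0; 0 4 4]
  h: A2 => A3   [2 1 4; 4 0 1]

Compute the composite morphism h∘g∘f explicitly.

  e0=[1,0] f=>[0,3,4] g=>[2,0,3] h=>[1,1]
  e1=[0,1] f=>[4,2,2] g=>[2,3,1] h=>[1,4]
composite: [1 1; 1 4]

Answer: [1 1; 1 4]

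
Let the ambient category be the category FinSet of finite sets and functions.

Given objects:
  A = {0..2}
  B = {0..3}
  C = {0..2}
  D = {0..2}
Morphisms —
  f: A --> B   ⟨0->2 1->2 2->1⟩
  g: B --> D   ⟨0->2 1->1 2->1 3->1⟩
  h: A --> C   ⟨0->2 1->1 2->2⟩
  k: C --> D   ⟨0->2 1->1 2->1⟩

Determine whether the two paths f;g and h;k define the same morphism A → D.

Answer: COMMUTES

Work:
1) trace f;g:
  0 f-->2 g-->1
  1 f-->2 g-->1
  2 f-->1 g-->1
  composite₁ = ⟨0->1 1->1 2->1⟩
2) trace h;k:
  0 h-->2 k-->1
  1 h-->1 k-->1
  2 h-->2 k-->1
  composite₂ = ⟨0->1 1->1 2->1⟩
Equal? YES — commutes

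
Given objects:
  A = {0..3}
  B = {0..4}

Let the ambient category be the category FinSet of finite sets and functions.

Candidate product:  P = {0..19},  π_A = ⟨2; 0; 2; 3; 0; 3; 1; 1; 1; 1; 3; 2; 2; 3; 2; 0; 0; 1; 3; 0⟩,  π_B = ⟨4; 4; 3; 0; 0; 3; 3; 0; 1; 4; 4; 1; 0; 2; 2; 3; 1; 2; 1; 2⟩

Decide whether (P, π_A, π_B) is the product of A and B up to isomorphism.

Answer: VALID PRODUCT

Derivation:
|A|·|B| = 4·5 = 20;  |P| = 20
Check the pairing map k ↦ (π_A(k), π_B(k)):
  0 : (2,4)
  1 : (0,4)
  2 : (2,3)
  3 : (3,0)
  4 : (0,0)
  5 : (3,3)
  6 : (1,3)
  7 : (1,0)
  8 : (1,1)
  9 : (1,4)
  10 : (3,4)
  11 : (2,1)
  12 : (2,0)
  13 : (3,2)
  14 : (2,2)
  15 : (0,3)
  16 : (0,1)
  17 : (1,2)
  18 : (3,1)
  19 : (0,2)
distinct pairs in image: 20 / 20 needed
  → bijection onto A×B; projections well-typed.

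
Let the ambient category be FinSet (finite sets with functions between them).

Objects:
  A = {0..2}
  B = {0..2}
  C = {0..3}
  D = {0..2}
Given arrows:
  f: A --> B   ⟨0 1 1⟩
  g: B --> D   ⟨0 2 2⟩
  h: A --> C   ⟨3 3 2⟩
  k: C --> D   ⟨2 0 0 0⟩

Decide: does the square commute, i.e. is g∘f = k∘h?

Path 1 = f;g:
  0 f-->0 g-->0
  1 f-->1 g-->2
  2 f-->1 g-->2
  ⟦path⟧₁ = ⟨0 2 2⟩
Path 2 = h;k:
  0 h-->3 k-->0
  1 h-->3 k-->0
  2 h-->2 k-->0
  ⟦path⟧₂ = ⟨0 0 0⟩
Equal? distinct morphisms ✗

Answer: DOES NOT COMMUTE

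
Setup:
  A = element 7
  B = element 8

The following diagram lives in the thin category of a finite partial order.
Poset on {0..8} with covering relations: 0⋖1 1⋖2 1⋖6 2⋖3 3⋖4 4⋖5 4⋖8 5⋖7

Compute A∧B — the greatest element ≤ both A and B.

Answer: A∧B = 4

Work:
Common predecessors of 7,8: {0,1,2,3,4}
  0 <= 4
  1 <= 4
  2 <= 4
  3 <= 4
  4 <= 4
glb = 4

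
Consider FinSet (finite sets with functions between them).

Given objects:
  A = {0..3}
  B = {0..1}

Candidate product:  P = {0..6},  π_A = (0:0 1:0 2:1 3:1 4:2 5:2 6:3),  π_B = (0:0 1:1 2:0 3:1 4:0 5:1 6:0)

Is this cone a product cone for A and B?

Answer: NOT A VALID PRODUCT — |P|=7 ≠ |A|·|B|=8

Derivation:
|A|·|B| = 4·2 = 8;  |P| = 7
  → cardinalities differ; no bijection possible.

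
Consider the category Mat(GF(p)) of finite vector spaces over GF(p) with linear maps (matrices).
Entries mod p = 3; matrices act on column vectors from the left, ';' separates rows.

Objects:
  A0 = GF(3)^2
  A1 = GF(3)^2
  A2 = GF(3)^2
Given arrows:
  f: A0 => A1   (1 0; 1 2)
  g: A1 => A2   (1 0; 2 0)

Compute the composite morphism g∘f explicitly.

Answer: (1 0; 2 0)

Work:
  e0=[1,0] f=>[1,1] g=>[1,2]
  e1=[0,1] f=>[0,2] g=>[0,0]
composite: (1 0; 2 0)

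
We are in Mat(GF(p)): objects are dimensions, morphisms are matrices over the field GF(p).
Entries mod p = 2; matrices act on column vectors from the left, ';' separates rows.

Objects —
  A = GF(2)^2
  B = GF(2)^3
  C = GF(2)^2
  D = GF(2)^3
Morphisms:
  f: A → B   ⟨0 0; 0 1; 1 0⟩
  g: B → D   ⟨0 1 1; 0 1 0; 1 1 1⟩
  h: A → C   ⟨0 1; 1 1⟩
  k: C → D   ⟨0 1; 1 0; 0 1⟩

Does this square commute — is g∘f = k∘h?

Answer: COMMUTES

Trace:
Path 1 = f;g:
  e0=[1,0] f→[0,0,1] g→[1,0,1]
  e1=[0,1] f→[0,1,0] g→[1,1,1]
  ⟦path⟧₁ = ⟨1 1; 0 1; 1 1⟩
Path 2 = h;k:
  e0=[1,0] h→[0,1] k→[1,0,1]
  e1=[0,1] h→[1,1] k→[1,1,1]
  ⟦path⟧₂ = ⟨1 1; 0 1; 1 1⟩
Equal? equal; square commutes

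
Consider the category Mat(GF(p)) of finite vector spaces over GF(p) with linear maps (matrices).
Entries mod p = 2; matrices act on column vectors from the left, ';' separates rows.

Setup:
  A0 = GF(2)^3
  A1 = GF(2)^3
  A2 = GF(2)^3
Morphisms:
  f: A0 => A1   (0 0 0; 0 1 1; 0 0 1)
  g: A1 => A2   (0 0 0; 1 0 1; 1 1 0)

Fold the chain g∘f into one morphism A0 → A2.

  e0=[1,0,0] f=>[0,0,0] g=>[0,0,0]
  e1=[0,1,0] f=>[0,1,0] g=>[0,0,1]
  e2=[0,0,1] f=>[0,1,1] g=>[0,1,1]
result: (0 0 0; 0 0 1; 0 1 1)

Answer: (0 0 0; 0 0 1; 0 1 1)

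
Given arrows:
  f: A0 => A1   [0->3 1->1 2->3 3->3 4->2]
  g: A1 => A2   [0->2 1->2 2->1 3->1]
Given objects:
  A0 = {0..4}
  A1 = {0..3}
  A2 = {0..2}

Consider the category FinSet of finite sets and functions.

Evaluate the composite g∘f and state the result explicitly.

  0 f=>3 g=>1
  1 f=>1 g=>2
  2 f=>3 g=>1
  3 f=>3 g=>1
  4 f=>2 g=>1
result: [0->1 1->2 2->1 3->1 4->1]

Answer: [0->1 1->2 2->1 3->1 4->1]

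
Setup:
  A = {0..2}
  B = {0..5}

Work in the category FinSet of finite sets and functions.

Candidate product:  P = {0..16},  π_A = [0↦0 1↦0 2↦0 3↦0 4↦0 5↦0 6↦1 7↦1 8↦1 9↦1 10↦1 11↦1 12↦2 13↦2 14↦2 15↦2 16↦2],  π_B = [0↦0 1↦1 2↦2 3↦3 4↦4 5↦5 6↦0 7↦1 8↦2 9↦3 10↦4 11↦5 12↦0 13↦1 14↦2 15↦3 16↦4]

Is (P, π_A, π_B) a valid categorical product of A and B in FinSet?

|A|·|B| = 3·6 = 18;  |P| = 17
  → cardinalities differ; no bijection possible.

Answer: NOT A VALID PRODUCT — |P|=17 ≠ |A|·|B|=18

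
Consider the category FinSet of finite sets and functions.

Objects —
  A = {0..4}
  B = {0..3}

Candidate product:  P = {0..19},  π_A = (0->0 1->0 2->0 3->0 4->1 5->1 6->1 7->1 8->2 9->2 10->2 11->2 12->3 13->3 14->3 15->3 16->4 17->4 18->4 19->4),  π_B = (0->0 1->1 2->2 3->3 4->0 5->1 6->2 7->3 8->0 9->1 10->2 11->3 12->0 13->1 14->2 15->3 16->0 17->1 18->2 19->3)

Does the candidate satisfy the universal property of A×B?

|A|·|B| = 5·4 = 20;  |P| = 20
Check the pairing map k ↦ (π_A(k), π_B(k)):
  0 -> (0,0)
  1 -> (0,1)
  2 -> (0,2)
  3 -> (0,3)
  4 -> (1,0)
  5 -> (1,1)
  6 -> (1,2)
  7 -> (1,3)
  8 -> (2,0)
  9 -> (2,1)
  10 -> (2,2)
  11 -> (2,3)
  12 -> (3,0)
  13 -> (3,1)
  14 -> (3,2)
  15 -> (3,3)
  16 -> (4,0)
  17 -> (4,1)
  18 -> (4,2)
  19 -> (4,3)
distinct pairs in image: 20 / 20 needed
  → bijection onto A×B; projections well-typed.

Answer: VALID PRODUCT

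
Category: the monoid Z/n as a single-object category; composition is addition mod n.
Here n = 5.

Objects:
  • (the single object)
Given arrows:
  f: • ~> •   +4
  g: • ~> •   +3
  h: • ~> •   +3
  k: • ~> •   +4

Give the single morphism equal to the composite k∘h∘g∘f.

  0 +4≡4 +3≡2 +3≡0 +4≡4  (mod 5)
result: +4

Answer: +4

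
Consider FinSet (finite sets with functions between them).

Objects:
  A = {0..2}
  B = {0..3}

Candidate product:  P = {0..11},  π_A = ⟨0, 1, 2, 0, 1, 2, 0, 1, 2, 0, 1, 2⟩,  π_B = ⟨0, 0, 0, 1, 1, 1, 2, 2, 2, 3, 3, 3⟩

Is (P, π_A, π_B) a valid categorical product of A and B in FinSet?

Answer: VALID PRODUCT

Trace:
|A|·|B| = 3·4 = 12;  |P| = 12
Check the pairing map k ↦ (π_A(k), π_B(k)):
  0 : (0,0)
  1 : (1,0)
  2 : (2,0)
  3 : (0,1)
  4 : (1,1)
  5 : (2,1)
  6 : (0,2)
  7 : (1,2)
  8 : (2,2)
  9 : (0,3)
  10 : (1,3)
  11 : (2,3)
distinct pairs in image: 12 / 12 needed
  → bijection onto A×B; projections well-typed.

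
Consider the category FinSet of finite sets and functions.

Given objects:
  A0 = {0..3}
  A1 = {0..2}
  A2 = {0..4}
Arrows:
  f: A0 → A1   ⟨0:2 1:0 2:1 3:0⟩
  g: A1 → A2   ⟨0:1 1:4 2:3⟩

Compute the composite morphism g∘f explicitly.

Answer: ⟨0:3 1:1 2:4 3:1⟩

Work:
  0 f→2 g→3
  1 f→0 g→1
  2 f→1 g→4
  3 f→0 g→1
composite: ⟨0:3 1:1 2:4 3:1⟩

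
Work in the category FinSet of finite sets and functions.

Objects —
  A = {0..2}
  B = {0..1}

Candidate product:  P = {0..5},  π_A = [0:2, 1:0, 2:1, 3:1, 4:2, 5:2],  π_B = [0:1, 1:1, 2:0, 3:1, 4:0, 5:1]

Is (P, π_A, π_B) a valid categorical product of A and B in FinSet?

Answer: NOT A VALID PRODUCT — duplicate pair at indices 5,0

Derivation:
|A|·|B| = 3·2 = 6;  |P| = 6
Check the pairing map k ↦ (π_A(k), π_B(k)):
  0 : (2,1)
  1 : (0,1)
  2 : (1,0)
  3 : (1,1)
  4 : (2,0)
  5 : (2,1)  ✗ repeats pair of k=0
distinct pairs in image: 5 / 6 needed
  → (2,1) hit at k=0 and k=5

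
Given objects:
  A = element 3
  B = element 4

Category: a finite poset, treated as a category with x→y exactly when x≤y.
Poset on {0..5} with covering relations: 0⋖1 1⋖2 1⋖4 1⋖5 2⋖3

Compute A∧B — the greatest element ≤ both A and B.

Answer: A∧B = 1

Work:
{x : x≤A ∧ x≤B} = {0,1}  (A=3, B=4)
  0 ≤ 1
  1 ≤ 1
glb = 1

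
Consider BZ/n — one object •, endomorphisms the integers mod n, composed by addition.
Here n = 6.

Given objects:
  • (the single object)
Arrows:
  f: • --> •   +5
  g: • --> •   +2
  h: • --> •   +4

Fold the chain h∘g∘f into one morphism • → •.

Answer: +5

Work:
  0 +5≡5 +2≡1 +4≡5  (mod 6)
⟦path⟧: +5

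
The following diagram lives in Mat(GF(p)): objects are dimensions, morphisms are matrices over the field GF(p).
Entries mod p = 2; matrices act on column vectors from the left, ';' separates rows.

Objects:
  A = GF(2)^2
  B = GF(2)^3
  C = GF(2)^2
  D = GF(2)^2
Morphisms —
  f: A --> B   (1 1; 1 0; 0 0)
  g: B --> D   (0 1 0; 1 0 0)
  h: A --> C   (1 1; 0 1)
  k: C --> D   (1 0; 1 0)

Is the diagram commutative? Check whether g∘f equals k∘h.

Answer: DOES NOT COMMUTE

Derivation:
Along f;g (path 1):
  e0=⟨1,0⟩ f-->⟨1,1,0⟩ g-->⟨1,1⟩
  e1=⟨0,1⟩ f-->⟨1,0,0⟩ g-->⟨0,1⟩
  ⟦path⟧₁ = (1 0; 1 1)
Along h;k (path 2):
  e0=⟨1,0⟩ h-->⟨1,0⟩ k-->⟨1,1⟩
  e1=⟨0,1⟩ h-->⟨1,1⟩ k-->⟨1,1⟩
  ⟦path⟧₂ = (1 1; 1 1)
Equal? distinct morphisms ✗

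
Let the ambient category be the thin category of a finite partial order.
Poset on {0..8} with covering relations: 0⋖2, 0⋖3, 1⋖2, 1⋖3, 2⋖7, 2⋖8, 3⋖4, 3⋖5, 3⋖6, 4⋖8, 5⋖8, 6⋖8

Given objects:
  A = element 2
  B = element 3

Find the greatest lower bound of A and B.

Answer: NO MEET EXISTS

Trace:
Lower bounds of A=2 and B=3: {0,1}
  maximal lower bounds 0 and 1 are incomparable: neither 0⊑1 nor 1⊑0
→ no greatest lower bound exists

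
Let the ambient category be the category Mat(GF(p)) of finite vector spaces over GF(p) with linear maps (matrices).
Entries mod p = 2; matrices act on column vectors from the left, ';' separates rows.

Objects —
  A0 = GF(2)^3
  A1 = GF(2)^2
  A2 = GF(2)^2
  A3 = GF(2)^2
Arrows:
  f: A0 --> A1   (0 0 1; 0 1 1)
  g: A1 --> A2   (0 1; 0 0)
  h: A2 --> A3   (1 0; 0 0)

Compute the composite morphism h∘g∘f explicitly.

  e0=(1,0,0) f-->(0,0) g-->(0,0) h-->(0,0)
  e1=(0,1,0) f-->(0,1) g-->(1,0) h-->(1,0)
  e2=(0,0,1) f-->(1,1) g-->(1,0) h-->(1,0)
⟦path⟧: (0 1 1; 0 0 0)

Answer: (0 1 1; 0 0 0)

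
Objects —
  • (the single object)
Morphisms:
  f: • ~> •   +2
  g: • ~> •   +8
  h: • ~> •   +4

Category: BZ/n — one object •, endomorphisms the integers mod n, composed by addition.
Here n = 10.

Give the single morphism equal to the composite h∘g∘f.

  0 +2≡2 +8≡0 +4≡4  (mod 10)
composite: +4

Answer: +4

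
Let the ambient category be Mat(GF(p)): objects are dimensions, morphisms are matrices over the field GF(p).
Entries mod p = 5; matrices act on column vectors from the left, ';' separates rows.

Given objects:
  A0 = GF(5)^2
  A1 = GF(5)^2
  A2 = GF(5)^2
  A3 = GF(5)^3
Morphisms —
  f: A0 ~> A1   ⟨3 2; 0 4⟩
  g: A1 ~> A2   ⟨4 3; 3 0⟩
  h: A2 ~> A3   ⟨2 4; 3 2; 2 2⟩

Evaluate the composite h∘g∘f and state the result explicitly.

Answer: ⟨0 4; 4 2; 2 2⟩

Derivation:
  e0=[1,0] f~>[3,0] g~>[2,4] h~>[0,4,2]
  e1=[0,1] f~>[2,4] g~>[0,1] h~>[4,2,2]
result: ⟨0 4; 4 2; 2 2⟩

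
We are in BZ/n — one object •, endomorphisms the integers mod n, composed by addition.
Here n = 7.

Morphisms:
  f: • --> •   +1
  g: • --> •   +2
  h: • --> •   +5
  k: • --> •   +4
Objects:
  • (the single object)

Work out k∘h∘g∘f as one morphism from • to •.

Answer: +5

Derivation:
  0 +1≡1 +2≡3 +5≡1 +4≡5  (mod 7)
⟦path⟧: +5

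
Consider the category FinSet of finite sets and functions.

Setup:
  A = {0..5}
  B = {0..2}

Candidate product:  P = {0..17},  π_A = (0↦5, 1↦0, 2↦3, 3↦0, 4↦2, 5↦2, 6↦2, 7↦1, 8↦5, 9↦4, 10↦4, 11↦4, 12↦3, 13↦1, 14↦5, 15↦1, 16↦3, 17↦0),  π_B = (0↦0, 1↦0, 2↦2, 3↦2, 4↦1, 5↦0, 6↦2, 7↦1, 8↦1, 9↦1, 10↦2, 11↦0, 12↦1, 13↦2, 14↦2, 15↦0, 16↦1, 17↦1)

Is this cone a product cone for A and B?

|A|·|B| = 6·3 = 18;  |P| = 18
Check the pairing map k ↦ (π_A(k), π_B(k)):
  0 ↦ (5,0)
  1 ↦ (0,0)
  2 ↦ (3,2)
  3 ↦ (0,2)
  4 ↦ (2,1)
  5 ↦ (2,0)
  6 ↦ (2,2)
  7 ↦ (1,1)
  8 ↦ (5,1)
  9 ↦ (4,1)
  10 ↦ (4,2)
  11 ↦ (4,0)
  12 ↦ (3,1)
  13 ↦ (1,2)
  14 ↦ (5,2)
  15 ↦ (1,0)
  16 ↦ (3,1)  ✗ repeats pair of k=12
  17 ↦ (0,1)
distinct pairs in image: 17 / 18 needed
  → (3,1) hit at k=12 and k=16

Answer: NOT A VALID PRODUCT — duplicate pair at indices 16,12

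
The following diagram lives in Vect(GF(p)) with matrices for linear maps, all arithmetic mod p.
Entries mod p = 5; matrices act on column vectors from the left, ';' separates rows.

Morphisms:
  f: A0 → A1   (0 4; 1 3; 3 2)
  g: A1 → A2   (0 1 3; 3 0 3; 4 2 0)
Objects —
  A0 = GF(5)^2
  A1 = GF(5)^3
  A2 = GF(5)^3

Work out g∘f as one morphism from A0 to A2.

Answer: (0 4; 4 3; 2 2)

Trace:
  e0=(1,0) f→(0,1,3) g→(0,4,2)
  e1=(0,1) f→(4,3,2) g→(4,3,2)
result: (0 4; 4 3; 2 2)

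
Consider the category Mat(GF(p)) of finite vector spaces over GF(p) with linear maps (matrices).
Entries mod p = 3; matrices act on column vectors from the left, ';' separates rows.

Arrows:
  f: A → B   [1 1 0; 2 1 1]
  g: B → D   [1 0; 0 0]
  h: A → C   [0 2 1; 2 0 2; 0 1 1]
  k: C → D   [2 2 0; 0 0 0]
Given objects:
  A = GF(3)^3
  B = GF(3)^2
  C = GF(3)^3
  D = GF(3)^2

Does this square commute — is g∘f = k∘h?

Answer: COMMUTES

Work:
1) trace f;g:
  e0=[1,0,0] f→[1,2] g→[1,0]
  e1=[0,1,0] f→[1,1] g→[1,0]
  e2=[0,0,1] f→[0,1] g→[0,0]
  result₁ = [1 1 0; 0 0 0]
2) trace h;k:
  e0=[1,0,0] h→[0,2,0] k→[1,0]
  e1=[0,1,0] h→[2,0,1] k→[1,0]
  e2=[0,0,1] h→[1,2,1] k→[0,0]
  result₂ = [1 1 0; 0 0 0]
Equal? equal; square commutes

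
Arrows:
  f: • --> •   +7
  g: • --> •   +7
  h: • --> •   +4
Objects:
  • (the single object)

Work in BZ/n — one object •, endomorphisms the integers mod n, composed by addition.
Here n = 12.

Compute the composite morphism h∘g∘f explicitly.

  0 +7≡7 +7≡2 +4≡6  (mod 12)
composite: +6

Answer: +6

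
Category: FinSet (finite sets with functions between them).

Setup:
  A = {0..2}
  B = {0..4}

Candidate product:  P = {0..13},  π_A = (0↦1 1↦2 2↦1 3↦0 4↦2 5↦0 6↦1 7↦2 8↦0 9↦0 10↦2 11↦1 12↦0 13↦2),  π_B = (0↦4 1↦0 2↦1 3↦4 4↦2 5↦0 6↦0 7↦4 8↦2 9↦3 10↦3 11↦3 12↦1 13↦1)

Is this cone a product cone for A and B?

|A|·|B| = 3·5 = 15;  |P| = 14
  → cardinalities differ; no bijection possible.

Answer: NOT A VALID PRODUCT — |P|=14 ≠ |A|·|B|=15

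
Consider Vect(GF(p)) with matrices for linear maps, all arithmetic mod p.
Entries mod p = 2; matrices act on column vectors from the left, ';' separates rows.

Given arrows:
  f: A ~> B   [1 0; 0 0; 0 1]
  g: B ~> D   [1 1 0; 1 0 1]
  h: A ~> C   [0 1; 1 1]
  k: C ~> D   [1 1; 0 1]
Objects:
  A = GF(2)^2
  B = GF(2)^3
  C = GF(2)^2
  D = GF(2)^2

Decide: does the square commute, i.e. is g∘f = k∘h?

Answer: COMMUTES

Derivation:
Path 1 = f;g:
  e0=(1,0) f~>(1,0,0) g~>(1,1)
  e1=(0,1) f~>(0,0,1) g~>(0,1)
  composite₁ = [1 0; 1 1]
Path 2 = h;k:
  e0=(1,0) h~>(0,1) k~>(1,1)
  e1=(0,1) h~>(1,1) k~>(0,1)
  composite₂ = [1 0; 1 1]
Equal? same morphism ✓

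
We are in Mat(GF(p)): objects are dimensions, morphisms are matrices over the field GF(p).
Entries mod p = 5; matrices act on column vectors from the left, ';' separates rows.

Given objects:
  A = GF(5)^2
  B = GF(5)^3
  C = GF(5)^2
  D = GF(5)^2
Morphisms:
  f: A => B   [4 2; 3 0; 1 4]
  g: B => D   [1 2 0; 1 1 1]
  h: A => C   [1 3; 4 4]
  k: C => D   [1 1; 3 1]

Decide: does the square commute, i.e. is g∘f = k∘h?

Along f;g (path 1):
  e0=[1,0] f=>[4,3,1] g=>[0,3]
  e1=[0,1] f=>[2,0,4] g=>[2,1]
  composite₁ = [0 2; 3 1]
Along h;k (path 2):
  e0=[1,0] h=>[1,4] k=>[0,2]
  e1=[0,1] h=>[3,4] k=>[2,3]
  composite₂ = [0 2; 2 3]
Equal? distinct morphisms ✗

Answer: DOES NOT COMMUTE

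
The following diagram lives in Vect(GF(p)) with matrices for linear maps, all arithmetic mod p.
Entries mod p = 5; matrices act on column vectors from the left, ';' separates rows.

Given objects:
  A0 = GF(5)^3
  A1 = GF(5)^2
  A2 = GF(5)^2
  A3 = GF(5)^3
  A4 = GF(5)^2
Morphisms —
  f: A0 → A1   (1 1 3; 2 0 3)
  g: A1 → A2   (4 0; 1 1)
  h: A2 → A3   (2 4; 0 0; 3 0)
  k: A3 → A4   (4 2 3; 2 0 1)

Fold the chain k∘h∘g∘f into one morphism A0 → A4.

Answer: (1 4 0; 2 1 2)

Derivation:
  e0=⟨1,0,0⟩ f→⟨1,2⟩ g→⟨4,3⟩ h→⟨0,0,2⟩ k→⟨1,2⟩
  e1=⟨0,1,0⟩ f→⟨1,0⟩ g→⟨4,1⟩ h→⟨2,0,2⟩ k→⟨4,1⟩
  e2=⟨0,0,1⟩ f→⟨3,3⟩ g→⟨2,1⟩ h→⟨3,0,1⟩ k→⟨0,2⟩
⟦path⟧: (1 4 0; 2 1 2)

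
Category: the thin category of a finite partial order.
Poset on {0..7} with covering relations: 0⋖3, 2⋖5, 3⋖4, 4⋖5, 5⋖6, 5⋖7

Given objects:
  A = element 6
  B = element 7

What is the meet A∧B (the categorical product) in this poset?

Lower bounds of A=6 and B=7: {0,2,3,4,5}
  0 ≤ 5
  2 ≤ 5
  3 ≤ 5
  4 ≤ 5
  5 ≤ 5
glb = 5

Answer: A∧B = 5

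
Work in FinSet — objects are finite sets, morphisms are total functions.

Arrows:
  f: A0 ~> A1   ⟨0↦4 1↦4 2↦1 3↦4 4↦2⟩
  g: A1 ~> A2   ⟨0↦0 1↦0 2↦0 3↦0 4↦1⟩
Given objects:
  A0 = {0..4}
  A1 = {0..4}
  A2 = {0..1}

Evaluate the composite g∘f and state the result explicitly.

Answer: ⟨0↦1 1↦1 2↦0 3↦1 4↦0⟩

Work:
  0 f~>4 g~>1
  1 f~>4 g~>1
  2 f~>1 g~>0
  3 f~>4 g~>1
  4 f~>2 g~>0
composite: ⟨0↦1 1↦1 2↦0 3↦1 4↦0⟩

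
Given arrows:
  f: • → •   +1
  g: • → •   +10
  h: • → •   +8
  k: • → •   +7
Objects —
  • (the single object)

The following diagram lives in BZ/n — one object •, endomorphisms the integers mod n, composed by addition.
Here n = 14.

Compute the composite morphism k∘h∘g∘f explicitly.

Answer: +12

Derivation:
  0 +1≡1 +10≡11 +8≡5 +7≡12  (mod 14)
composite: +12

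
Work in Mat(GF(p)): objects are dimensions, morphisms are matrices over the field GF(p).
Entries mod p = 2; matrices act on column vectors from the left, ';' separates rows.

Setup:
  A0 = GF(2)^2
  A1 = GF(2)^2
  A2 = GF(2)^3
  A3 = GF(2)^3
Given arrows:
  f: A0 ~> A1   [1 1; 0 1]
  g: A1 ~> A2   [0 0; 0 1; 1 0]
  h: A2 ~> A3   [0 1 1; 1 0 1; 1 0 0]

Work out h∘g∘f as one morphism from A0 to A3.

Answer: [1 0; 1 1; 0 0]

Work:
  e0=[1,0] f~>[1,0] g~>[0,0,1] h~>[1,1,0]
  e1=[0,1] f~>[1,1] g~>[0,1,1] h~>[0,1,0]
result: [1 0; 1 1; 0 0]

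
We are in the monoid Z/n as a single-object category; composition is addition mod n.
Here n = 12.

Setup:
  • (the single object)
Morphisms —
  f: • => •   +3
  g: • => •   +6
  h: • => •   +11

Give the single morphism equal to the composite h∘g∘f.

  0 +3≡3 +6≡9 +11≡8  (mod 12)
composite: +8

Answer: +8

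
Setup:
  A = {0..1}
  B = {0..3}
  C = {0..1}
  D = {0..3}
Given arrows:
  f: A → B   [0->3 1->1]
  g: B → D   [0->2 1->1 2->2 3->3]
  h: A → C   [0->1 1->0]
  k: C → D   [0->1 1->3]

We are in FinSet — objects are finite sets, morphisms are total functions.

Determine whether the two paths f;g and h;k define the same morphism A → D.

Answer: COMMUTES

Work:
1) trace f;g:
  0 f→3 g→3
  1 f→1 g→1
  composite₁ = [0->3 1->1]
2) trace h;k:
  0 h→1 k→3
  1 h→0 k→1
  composite₂ = [0->3 1->1]
Equal? equal; square commutes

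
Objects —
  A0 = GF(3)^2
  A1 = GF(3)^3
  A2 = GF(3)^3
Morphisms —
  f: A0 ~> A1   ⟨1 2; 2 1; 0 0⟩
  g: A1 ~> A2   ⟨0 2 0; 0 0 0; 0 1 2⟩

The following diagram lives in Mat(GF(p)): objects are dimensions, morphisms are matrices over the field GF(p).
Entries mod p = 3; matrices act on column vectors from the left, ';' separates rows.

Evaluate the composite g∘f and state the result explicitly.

  e0=(1,0) f~>(1,2,0) g~>(1,0,2)
  e1=(0,1) f~>(2,1,0) g~>(2,0,1)
⟦path⟧: ⟨1 2; 0 0; 2 1⟩

Answer: ⟨1 2; 0 0; 2 1⟩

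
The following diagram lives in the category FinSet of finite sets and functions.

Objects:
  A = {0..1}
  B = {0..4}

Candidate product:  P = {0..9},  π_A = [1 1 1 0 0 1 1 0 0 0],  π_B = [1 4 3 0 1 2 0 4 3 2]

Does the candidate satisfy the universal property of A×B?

Answer: VALID PRODUCT

Work:
|A|·|B| = 2·5 = 10;  |P| = 10
Check the pairing map k ↦ (π_A(k), π_B(k)):
  0 : (1,1)
  1 : (1,4)
  2 : (1,3)
  3 : (0,0)
  4 : (0,1)
  5 : (1,2)
  6 : (1,0)
  7 : (0,4)
  8 : (0,3)
  9 : (0,2)
distinct pairs in image: 10 / 10 needed
  → bijection onto A×B; projections well-typed.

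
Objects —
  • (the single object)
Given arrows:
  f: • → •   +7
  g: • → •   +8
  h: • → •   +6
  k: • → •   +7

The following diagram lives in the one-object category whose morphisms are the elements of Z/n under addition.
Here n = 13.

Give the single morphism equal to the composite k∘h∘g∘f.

Answer: +2

Work:
  0 +7≡7 +8≡2 +6≡8 +7≡2  (mod 13)
result: +2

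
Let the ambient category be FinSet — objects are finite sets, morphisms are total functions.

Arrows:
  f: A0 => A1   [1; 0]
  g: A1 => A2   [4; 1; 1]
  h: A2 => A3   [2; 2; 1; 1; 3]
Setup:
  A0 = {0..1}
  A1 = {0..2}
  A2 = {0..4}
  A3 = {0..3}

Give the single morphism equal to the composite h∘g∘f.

  0 f=>1 g=>1 h=>2
  1 f=>0 g=>4 h=>3
result: [2; 3]

Answer: [2; 3]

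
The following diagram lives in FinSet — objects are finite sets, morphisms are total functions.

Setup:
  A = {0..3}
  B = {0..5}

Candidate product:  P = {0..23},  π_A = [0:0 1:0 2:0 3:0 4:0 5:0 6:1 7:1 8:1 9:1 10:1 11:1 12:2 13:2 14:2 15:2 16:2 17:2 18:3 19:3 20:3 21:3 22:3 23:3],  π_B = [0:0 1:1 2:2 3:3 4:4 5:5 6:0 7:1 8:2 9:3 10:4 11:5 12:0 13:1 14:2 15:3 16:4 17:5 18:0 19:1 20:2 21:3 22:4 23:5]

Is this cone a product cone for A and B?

Answer: VALID PRODUCT

Trace:
|A|·|B| = 4·6 = 24;  |P| = 24
Check the pairing map k ↦ (π_A(k), π_B(k)):
  0 : (0,0)
  1 : (0,1)
  2 : (0,2)
  3 : (0,3)
  4 : (0,4)
  5 : (0,5)
  6 : (1,0)
  7 : (1,1)
  8 : (1,2)
  9 : (1,3)
  10 : (1,4)
  11 : (1,5)
  12 : (2,0)
  13 : (2,1)
  14 : (2,2)
  15 : (2,3)
  16 : (2,4)
  17 : (2,5)
  18 : (3,0)
  19 : (3,1)
  20 : (3,2)
  21 : (3,3)
  22 : (3,4)
  23 : (3,5)
distinct pairs in image: 24 / 24 needed
  → bijection onto A×B; projections well-typed.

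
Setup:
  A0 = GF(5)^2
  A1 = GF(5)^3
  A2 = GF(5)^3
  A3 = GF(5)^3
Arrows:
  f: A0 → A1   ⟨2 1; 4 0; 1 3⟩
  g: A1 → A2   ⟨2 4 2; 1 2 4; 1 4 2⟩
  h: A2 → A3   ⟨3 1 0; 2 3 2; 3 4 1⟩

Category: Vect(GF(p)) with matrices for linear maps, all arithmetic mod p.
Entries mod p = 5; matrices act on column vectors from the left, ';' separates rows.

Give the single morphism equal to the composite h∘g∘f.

Answer: ⟨0 2; 1 4; 2 3⟩

Trace:
  e0=⟨1,0⟩ f→⟨2,4,1⟩ g→⟨2,4,0⟩ h→⟨0,1,2⟩
  e1=⟨0,1⟩ f→⟨1,0,3⟩ g→⟨3,3,2⟩ h→⟨2,4,3⟩
⟦path⟧: ⟨0 2; 1 4; 2 3⟩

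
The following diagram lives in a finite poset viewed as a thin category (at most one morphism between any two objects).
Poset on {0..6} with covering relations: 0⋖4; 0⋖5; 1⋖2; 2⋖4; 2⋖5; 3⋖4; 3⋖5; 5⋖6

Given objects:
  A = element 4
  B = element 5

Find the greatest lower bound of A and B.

Answer: NO MEET EXISTS

Trace:
Lower bounds of A=4 and B=5: {0,1,2,3}
  maximal lower bounds 0 and 2 are incomparable: neither 0<=2 nor 2<=0
→ no greatest lower bound exists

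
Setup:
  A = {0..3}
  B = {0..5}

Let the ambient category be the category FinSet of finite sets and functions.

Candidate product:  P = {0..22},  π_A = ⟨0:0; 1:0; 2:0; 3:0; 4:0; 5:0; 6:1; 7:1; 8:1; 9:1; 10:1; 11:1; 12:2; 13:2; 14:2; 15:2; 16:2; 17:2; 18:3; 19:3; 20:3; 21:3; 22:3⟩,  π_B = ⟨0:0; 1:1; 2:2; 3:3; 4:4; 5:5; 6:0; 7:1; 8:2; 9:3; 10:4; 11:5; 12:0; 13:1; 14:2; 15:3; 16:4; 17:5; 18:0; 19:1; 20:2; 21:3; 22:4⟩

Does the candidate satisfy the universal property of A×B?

|A|·|B| = 4·6 = 24;  |P| = 23
  → cardinalities differ; no bijection possible.

Answer: NOT A VALID PRODUCT — |P|=23 ≠ |A|·|B|=24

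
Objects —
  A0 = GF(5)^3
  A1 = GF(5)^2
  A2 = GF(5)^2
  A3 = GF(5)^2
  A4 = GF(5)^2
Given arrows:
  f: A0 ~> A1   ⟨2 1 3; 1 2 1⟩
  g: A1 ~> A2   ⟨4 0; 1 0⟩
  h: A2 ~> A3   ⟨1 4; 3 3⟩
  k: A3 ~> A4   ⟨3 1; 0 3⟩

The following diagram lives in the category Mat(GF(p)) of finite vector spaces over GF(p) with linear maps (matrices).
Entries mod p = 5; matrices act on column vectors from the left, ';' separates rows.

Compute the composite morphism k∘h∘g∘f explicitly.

  e0=[1,0,0] f~>[2,1] g~>[3,2] h~>[1,0] k~>[3,0]
  e1=[0,1,0] f~>[1,2] g~>[4,1] h~>[3,0] k~>[4,0]
  e2=[0,0,1] f~>[3,1] g~>[2,3] h~>[4,0] k~>[2,0]
⟦path⟧: ⟨3 4 2; 0 0 0⟩

Answer: ⟨3 4 2; 0 0 0⟩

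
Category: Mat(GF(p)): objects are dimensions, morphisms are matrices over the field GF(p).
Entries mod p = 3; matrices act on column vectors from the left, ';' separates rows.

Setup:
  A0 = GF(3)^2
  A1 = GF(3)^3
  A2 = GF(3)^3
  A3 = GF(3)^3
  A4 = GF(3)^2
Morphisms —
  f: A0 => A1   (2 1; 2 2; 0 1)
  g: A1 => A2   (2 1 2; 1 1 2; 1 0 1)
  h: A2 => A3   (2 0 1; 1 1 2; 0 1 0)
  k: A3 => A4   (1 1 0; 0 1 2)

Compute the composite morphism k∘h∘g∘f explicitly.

Answer: (1 2; 1 1)

Work:
  e0=[1,0] f=>[2,2,0] g=>[0,1,2] h=>[2,2,1] k=>[1,1]
  e1=[0,1] f=>[1,2,1] g=>[0,2,2] h=>[2,0,2] k=>[2,1]
⟦path⟧: (1 2; 1 1)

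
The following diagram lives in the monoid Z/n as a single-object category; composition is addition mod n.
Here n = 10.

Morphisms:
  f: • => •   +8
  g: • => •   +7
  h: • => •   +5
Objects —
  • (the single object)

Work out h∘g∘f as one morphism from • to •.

Answer: +0

Work:
  0 +8≡8 +7≡5 +5≡0  (mod 10)
⟦path⟧: +0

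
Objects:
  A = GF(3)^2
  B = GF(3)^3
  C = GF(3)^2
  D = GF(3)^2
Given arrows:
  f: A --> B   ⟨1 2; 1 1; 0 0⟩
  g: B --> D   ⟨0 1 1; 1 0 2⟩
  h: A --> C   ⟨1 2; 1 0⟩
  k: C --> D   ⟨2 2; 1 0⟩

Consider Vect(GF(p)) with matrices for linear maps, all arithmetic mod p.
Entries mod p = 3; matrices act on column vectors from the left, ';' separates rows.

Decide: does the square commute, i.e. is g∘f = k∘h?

Answer: COMMUTES

Trace:
1) trace f;g:
  e0=[1,0] f-->[1,1,0] g-->[1,1]
  e1=[0,1] f-->[2,1,0] g-->[1,2]
  ⟦path⟧₁ = ⟨1 1; 1 2⟩
2) trace h;k:
  e0=[1,0] h-->[1,1] k-->[1,1]
  e1=[0,1] h-->[2,0] k-->[1,2]
  ⟦path⟧₂ = ⟨1 1; 1 2⟩
Equal? YES — commutes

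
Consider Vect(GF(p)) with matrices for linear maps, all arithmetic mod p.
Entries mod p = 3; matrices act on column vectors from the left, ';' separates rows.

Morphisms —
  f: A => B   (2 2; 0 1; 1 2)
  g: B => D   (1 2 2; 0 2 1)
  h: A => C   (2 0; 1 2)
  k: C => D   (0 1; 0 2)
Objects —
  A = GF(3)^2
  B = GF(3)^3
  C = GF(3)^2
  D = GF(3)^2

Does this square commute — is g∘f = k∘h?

1) trace f;g:
  e0=[1,0] f=>[2,0,1] g=>[1,1]
  e1=[0,1] f=>[2,1,2] g=>[2,1]
  ⟦path⟧₁ = (1 2; 1 1)
2) trace h;k:
  e0=[1,0] h=>[2,1] k=>[1,2]
  e1=[0,1] h=>[0,2] k=>[2,1]
  ⟦path⟧₂ = (1 2; 2 1)
Equal? distinct morphisms ✗

Answer: DOES NOT COMMUTE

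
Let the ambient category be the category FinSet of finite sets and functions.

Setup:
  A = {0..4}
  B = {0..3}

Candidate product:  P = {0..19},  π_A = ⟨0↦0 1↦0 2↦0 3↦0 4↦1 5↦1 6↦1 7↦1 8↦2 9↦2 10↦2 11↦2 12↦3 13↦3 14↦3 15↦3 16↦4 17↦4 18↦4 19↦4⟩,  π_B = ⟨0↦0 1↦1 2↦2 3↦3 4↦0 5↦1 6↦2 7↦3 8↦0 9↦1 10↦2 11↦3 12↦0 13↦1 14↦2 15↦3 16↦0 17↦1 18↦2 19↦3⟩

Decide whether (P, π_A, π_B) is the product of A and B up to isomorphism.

Answer: VALID PRODUCT

Derivation:
|A|·|B| = 5·4 = 20;  |P| = 20
Check the pairing map k ↦ (π_A(k), π_B(k)):
  0 ↦ (0,0)
  1 ↦ (0,1)
  2 ↦ (0,2)
  3 ↦ (0,3)
  4 ↦ (1,0)
  5 ↦ (1,1)
  6 ↦ (1,2)
  7 ↦ (1,3)
  8 ↦ (2,0)
  9 ↦ (2,1)
  10 ↦ (2,2)
  11 ↦ (2,3)
  12 ↦ (3,0)
  13 ↦ (3,1)
  14 ↦ (3,2)
  15 ↦ (3,3)
  16 ↦ (4,0)
  17 ↦ (4,1)
  18 ↦ (4,2)
  19 ↦ (4,3)
distinct pairs in image: 20 / 20 needed
  → bijection onto A×B; projections well-typed.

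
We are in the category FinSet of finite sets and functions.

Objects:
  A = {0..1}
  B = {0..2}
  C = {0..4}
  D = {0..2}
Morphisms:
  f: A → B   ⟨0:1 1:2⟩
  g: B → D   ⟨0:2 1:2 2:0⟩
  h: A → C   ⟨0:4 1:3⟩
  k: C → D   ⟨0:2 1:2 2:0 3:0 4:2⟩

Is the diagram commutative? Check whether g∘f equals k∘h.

Path 1 = f;g:
  0 f→1 g→2
  1 f→2 g→0
  composite₁ = ⟨0:2 1:0⟩
Path 2 = h;k:
  0 h→4 k→2
  1 h→3 k→0
  composite₂ = ⟨0:2 1:0⟩
Equal? YES — commutes

Answer: COMMUTES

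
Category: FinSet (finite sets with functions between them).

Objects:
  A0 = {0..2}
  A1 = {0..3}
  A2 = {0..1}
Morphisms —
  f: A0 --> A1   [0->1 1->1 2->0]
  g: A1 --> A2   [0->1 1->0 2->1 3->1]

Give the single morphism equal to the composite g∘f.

Answer: [0->0 1->0 2->1]

Derivation:
  0 f-->1 g-->0
  1 f-->1 g-->0
  2 f-->0 g-->1
composite: [0->0 1->0 2->1]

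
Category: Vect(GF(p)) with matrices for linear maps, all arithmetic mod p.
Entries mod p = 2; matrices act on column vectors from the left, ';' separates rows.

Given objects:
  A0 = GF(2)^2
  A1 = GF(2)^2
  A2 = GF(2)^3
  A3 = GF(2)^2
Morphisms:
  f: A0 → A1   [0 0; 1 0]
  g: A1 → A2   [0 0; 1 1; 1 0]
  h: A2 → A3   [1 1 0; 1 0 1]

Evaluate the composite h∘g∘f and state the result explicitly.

Answer: [1 0; 0 0]

Trace:
  e0=(1,0) f→(0,1) g→(0,1,0) h→(1,0)
  e1=(0,1) f→(0,0) g→(0,0,0) h→(0,0)
composite: [1 0; 0 0]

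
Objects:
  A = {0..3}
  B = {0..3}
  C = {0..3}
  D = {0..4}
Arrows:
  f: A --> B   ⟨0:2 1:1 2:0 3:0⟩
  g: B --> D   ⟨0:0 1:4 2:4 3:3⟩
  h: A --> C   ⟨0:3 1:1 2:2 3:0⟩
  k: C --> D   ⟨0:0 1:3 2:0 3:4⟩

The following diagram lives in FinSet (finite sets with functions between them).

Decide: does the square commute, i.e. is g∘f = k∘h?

1) trace f;g:
  0 f-->2 g-->4
  1 f-->1 g-->4
  2 f-->0 g-->0
  3 f-->0 g-->0
  result₁ = ⟨0:4 1:4 2:0 3:0⟩
2) trace h;k:
  0 h-->3 k-->4
  1 h-->1 k-->3
  2 h-->2 k-->0
  3 h-->0 k-->0
  result₂ = ⟨0:4 1:3 2:0 3:0⟩
Equal? differ; not commutative

Answer: DOES NOT COMMUTE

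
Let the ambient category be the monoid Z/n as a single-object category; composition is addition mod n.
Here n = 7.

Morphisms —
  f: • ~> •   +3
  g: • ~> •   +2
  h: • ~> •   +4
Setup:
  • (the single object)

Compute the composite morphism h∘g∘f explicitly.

  0 +3≡3 +2≡5 +4≡2  (mod 7)
⟦path⟧: +2

Answer: +2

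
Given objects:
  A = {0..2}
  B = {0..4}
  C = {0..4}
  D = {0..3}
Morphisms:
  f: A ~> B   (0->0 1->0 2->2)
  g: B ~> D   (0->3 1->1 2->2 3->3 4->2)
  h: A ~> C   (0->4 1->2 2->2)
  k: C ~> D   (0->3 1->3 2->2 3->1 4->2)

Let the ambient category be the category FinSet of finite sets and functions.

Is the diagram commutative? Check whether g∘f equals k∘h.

Answer: DOES NOT COMMUTE

Work:
1) trace f;g:
  0 f~>0 g~>3
  1 f~>0 g~>3
  2 f~>2 g~>2
  ⟦path⟧₁ = (0->3 1->3 2->2)
2) trace h;k:
  0 h~>4 k~>2
  1 h~>2 k~>2
  2 h~>2 k~>2
  ⟦path⟧₂ = (0->2 1->2 2->2)
Equal? distinct morphisms ✗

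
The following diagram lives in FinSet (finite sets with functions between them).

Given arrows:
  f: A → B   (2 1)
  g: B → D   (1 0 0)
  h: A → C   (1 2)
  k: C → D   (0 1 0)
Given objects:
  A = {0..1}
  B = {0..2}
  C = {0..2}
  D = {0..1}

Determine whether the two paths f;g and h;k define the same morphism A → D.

Path 1 = f;g:
  0 f→2 g→0
  1 f→1 g→0
  ⟦path⟧₁ = (0 0)
Path 2 = h;k:
  0 h→1 k→1
  1 h→2 k→0
  ⟦path⟧₂ = (1 0)
Equal? NO — does not commute

Answer: DOES NOT COMMUTE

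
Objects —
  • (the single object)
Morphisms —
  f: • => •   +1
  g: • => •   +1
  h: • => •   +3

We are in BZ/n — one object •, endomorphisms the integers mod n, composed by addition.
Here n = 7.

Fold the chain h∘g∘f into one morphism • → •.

  0 +1≡1 +1≡2 +3≡5  (mod 7)
composite: +5

Answer: +5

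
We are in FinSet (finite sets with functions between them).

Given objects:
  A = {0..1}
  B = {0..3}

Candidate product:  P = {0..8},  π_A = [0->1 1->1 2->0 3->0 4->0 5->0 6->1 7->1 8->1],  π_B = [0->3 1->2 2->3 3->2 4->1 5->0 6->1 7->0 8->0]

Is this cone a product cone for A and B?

Answer: NOT A VALID PRODUCT — |P|=9 ≠ |A|·|B|=8

Work:
|A|·|B| = 2·4 = 8;  |P| = 9
  → cardinalities differ; no bijection possible.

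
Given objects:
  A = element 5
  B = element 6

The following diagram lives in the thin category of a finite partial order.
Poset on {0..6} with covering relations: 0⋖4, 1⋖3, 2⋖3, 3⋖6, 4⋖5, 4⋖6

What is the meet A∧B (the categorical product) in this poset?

Lower bounds of A=5 and B=6: {0,4}
  0 ≤ 4
  4 ≤ 4
glb = 4

Answer: A∧B = 4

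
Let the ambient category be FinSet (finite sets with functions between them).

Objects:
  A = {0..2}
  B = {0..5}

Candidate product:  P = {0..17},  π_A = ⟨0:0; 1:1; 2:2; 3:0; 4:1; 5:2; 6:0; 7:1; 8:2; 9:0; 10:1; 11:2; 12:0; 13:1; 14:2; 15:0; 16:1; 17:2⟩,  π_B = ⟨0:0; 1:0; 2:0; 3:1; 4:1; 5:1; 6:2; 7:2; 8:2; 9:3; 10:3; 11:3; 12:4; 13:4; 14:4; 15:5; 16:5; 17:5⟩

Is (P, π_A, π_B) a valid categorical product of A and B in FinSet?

Answer: VALID PRODUCT

Work:
|A|·|B| = 3·6 = 18;  |P| = 18
Check the pairing map k ↦ (π_A(k), π_B(k)):
  0 : (0,0)
  1 : (1,0)
  2 : (2,0)
  3 : (0,1)
  4 : (1,1)
  5 : (2,1)
  6 : (0,2)
  7 : (1,2)
  8 : (2,2)
  9 : (0,3)
  10 : (1,3)
  11 : (2,3)
  12 : (0,4)
  13 : (1,4)
  14 : (2,4)
  15 : (0,5)
  16 : (1,5)
  17 : (2,5)
distinct pairs in image: 18 / 18 needed
  → bijection onto A×B; projections well-typed.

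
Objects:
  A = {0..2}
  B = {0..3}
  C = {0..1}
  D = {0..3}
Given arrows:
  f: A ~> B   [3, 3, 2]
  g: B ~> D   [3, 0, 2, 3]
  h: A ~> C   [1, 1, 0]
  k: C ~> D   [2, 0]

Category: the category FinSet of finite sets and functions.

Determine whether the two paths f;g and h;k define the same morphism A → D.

Answer: DOES NOT COMMUTE

Trace:
1) trace f;g:
  0 f~>3 g~>3
  1 f~>3 g~>3
  2 f~>2 g~>2
  composite₁ = [3, 3, 2]
2) trace h;k:
  0 h~>1 k~>0
  1 h~>1 k~>0
  2 h~>0 k~>2
  composite₂ = [0, 0, 2]
Equal? distinct morphisms ✗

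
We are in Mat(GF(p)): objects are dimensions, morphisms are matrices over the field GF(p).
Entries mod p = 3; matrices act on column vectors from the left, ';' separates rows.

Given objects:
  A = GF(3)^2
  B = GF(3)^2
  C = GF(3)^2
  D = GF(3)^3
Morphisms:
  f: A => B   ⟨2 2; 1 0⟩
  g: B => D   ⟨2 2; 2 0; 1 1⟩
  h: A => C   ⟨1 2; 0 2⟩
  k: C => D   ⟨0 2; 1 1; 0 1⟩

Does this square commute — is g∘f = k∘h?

Path 1 = f;g:
  e0=⟨1,0⟩ f=>⟨2,1⟩ g=>⟨0,1,0⟩
  e1=⟨0,1⟩ f=>⟨2,0⟩ g=>⟨1,1,2⟩
  result₁ = ⟨0 1; 1 1; 0 2⟩
Path 2 = h;k:
  e0=⟨1,0⟩ h=>⟨1,0⟩ k=>⟨0,1,0⟩
  e1=⟨0,1⟩ h=>⟨2,2⟩ k=>⟨1,1,2⟩
  result₂ = ⟨0 1; 1 1; 0 2⟩
Equal? YES — commutes

Answer: COMMUTES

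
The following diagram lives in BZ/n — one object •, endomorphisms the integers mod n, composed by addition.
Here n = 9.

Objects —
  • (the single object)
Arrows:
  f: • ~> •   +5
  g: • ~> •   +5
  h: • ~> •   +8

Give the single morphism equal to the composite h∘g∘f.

  0 +5≡5 +5≡1 +8≡0  (mod 9)
⟦path⟧: +0

Answer: +0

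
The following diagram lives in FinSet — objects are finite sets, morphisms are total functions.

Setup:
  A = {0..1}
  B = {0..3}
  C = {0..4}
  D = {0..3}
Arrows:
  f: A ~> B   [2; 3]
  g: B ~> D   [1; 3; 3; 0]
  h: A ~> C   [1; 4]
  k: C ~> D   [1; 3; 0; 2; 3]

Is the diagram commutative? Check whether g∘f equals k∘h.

Path 1 = f;g:
  0 f~>2 g~>3
  1 f~>3 g~>0
  composite₁ = [3; 0]
Path 2 = h;k:
  0 h~>1 k~>3
  1 h~>4 k~>3
  composite₂ = [3; 3]
Equal? NO — does not commute

Answer: DOES NOT COMMUTE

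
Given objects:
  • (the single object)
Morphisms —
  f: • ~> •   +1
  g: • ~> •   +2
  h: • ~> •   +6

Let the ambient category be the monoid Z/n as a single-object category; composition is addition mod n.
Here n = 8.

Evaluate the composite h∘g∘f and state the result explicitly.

Answer: +1

Trace:
  0 +1≡1 +2≡3 +6≡1  (mod 8)
composite: +1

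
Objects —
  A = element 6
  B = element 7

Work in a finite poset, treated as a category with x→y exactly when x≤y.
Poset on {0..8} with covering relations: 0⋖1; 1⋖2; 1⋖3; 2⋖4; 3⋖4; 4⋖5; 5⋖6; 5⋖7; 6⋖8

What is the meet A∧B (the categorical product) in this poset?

Lower bounds of A=6 and B=7: {0,1,2,3,4,5}
  0 ≤ 5
  1 ≤ 5
  2 ≤ 5
  3 ≤ 5
  4 ≤ 5
  5 ≤ 5
glb = 5

Answer: A∧B = 5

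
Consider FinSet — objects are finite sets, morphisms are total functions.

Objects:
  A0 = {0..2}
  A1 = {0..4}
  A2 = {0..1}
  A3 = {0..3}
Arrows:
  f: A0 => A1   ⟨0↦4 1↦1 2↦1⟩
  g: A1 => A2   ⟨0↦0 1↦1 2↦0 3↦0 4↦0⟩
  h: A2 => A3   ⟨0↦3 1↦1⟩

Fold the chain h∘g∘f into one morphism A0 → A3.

Answer: ⟨0↦3 1↦1 2↦1⟩

Work:
  0 f=>4 g=>0 h=>3
  1 f=>1 g=>1 h=>1
  2 f=>1 g=>1 h=>1
result: ⟨0↦3 1↦1 2↦1⟩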